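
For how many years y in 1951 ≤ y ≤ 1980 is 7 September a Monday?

4

Day of week of September 7 in each year:
1951: Fri, 1952: Sun, 1953: Mon ✓, 1954: Tue, 1955: Wed, 1956: Fri, 1957: Sat, 1958: Sun, 1959: Mon ✓, 1960: Wed, 1961: Thu, 1962: Fri, 1963: Sat, 1964: Mon ✓, 1965: Tue, 1966: Wed, 1967: Thu, 1968: Sat, 1969: Sun, 1970: Mon ✓, 1971: Tue, 1972: Thu, 1973: Fri, 1974: Sat, 1975: Sun, 1976: Tue, 1977: Wed, 1978: Thu, 1979: Fri, 1980: Sun
Mondays: 1953, 1959, 1964, 1970.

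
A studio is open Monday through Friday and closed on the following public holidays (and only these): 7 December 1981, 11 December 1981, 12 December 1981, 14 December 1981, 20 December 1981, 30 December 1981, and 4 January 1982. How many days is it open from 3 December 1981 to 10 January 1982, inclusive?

22 working days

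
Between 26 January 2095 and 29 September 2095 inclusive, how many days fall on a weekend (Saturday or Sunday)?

70

26 January 2095 is a Wednesday.
That's 247 days from start to end, counting both.
247 = 7 × 35 + 2, so there are 35 full weeks plus 2 extra days.
Each full week contributes 2 weekend days (Sat, Sun): 35 × 2 = 70.
The 2 extra days are Wednesday, Thursday — none qualify.
Total: 70 + 0 = 70.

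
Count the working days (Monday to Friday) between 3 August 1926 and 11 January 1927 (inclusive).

3 August 1926 is a Tuesday.
From 3 August 1926 to 11 January 1927 is 162 days inclusive.
162 = 7 × 23 + 1, so there are 23 full weeks plus 1 extra day.
Each full week contributes 5 weekdays (Mon–Fri): 23 × 5 = 115.
The 1 extra day is Tue — 1 of them qualifies.
Total: 115 + 1 = 116.

116 weekdays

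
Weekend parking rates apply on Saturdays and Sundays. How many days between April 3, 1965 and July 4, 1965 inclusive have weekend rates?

28

April 3, 1965 is a Saturday.
The range spans 93 days (inclusive of both endpoints).
93 = 7 × 13 + 2, so there are 13 full weeks plus 2 extra days.
Each full week contributes 2 weekend days (Sat, Sun): 13 × 2 = 26.
The 2 extra days are Sat, Sun — 2 of them qualify.
Total: 26 + 2 = 28.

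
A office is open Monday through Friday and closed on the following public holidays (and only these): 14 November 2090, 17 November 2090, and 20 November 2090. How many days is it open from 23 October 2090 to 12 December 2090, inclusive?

23 October 2090 is a Monday.
From 23 October 2090 to 12 December 2090 is 51 days inclusive.
51 = 7 × 7 + 2, so there are 7 full weeks plus 2 extra days.
Each full week contributes 5 weekdays (Mon–Fri): 7 × 5 = 35.
The 2 extra days are Monday, Tuesday — 2 of them qualify.
Total: 35 + 2 = 37.
Holidays: 14 November 2090 (Tue); 17 November 2090 (Fri); 20 November 2090 (Mon).
All 3 holidays fall on weekdays, so subtract 3.
Business days: 37 − 3 = 34.

34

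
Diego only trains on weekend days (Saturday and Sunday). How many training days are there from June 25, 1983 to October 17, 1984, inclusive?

June 25, 1983 is a Saturday.
From June 25, 1983 to October 17, 1984 is 481 days inclusive.
481 = 7 × 68 + 5, so there are 68 full weeks plus 5 extra days.
Each full week contributes 2 weekend days (Sat, Sun): 68 × 2 = 136.
The 5 extra days are Sat, Sun, Mon, Tue, Wed — 2 of them qualify.
Total: 136 + 2 = 138.

138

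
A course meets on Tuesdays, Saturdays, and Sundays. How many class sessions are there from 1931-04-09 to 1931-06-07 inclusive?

1931-04-09 is a Thursday.
The range spans 60 days (inclusive of both endpoints).
60 = 7 × 8 + 4, so there are 8 full weeks plus 4 extra days.
Each full week contributes 3 days from the set (Tue, Sat, Sun): 8 × 3 = 24.
The 4 extra days are Thursday, Friday, Saturday, Sunday — 2 of them qualify.
Total: 24 + 2 = 26.

26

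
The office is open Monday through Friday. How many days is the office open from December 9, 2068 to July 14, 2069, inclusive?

December 9, 2068 is a Sunday.
From December 9, 2068 to July 14, 2069 is 218 days inclusive.
218 = 7 × 31 + 1, so there are 31 full weeks plus 1 extra day.
Each full week contributes 5 weekdays (Mon–Fri): 31 × 5 = 155.
The 1 extra day is Sunday — none qualify.
Total: 155 + 0 = 155.

155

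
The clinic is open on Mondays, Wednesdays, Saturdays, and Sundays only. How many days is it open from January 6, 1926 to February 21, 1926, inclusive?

27

January 6, 1926 is a Wednesday.
That's 47 days from start to end, counting both.
47 = 7 × 6 + 5, so there are 6 full weeks plus 5 extra days.
Each full week contributes 4 days from the set (Mon, Wed, Sat, Sun): 6 × 4 = 24.
The 5 extra days are Wed, Thu, Fri, Sat, Sun — 3 of them qualify.
Total: 24 + 3 = 27.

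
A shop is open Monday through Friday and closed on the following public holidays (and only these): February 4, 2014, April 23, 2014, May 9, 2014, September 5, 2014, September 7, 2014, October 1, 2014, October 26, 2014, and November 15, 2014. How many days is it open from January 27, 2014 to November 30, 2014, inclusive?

January 27, 2014 is a Monday.
From January 27, 2014 to November 30, 2014 is 308 days inclusive.
308 = 7 × 44, so the span is exactly 44 full weeks.
Each full week contributes 5 weekdays (Mon–Fri): 44 × 5 = 220.
Total: 220.
Holidays: February 4, 2014 (Tue); April 23, 2014 (Wed); May 9, 2014 (Fri); September 5, 2014 (Fri); September 7, 2014 (Sun); October 1, 2014 (Wed); October 26, 2014 (Sun); November 15, 2014 (Sat).
5 of the 8 holidays fall on weekdays; the rest are weekends and were already excluded.
Business days: 220 − 5 = 215.

215 working days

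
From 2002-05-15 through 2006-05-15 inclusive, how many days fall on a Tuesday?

2002-05-15 is a Wednesday.
From 2002-05-15 to 2006-05-15 is 1462 days inclusive.
1462 = 7 × 208 + 6, so there are 208 full weeks plus 6 extra days.
Each full week contributes one Tuesday: 208 so far.
The 6 extra days are Wednesday, Thursday, Friday, Saturday, Sunday, Monday — none qualify.
Total: 208 + 0 = 208.

208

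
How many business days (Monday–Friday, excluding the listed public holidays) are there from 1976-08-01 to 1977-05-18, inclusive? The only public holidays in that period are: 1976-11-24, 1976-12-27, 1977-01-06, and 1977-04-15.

204

1976-08-01 is a Sunday.
The range spans 291 days (inclusive of both endpoints).
291 = 7 × 41 + 4, so there are 41 full weeks plus 4 extra days.
Each full week contributes 5 weekdays (Mon–Fri): 41 × 5 = 205.
The 4 extra days are Sunday, Monday, Tuesday, Wednesday — 3 of them qualify.
Total: 205 + 3 = 208.
Holidays: 1976-11-24 (Wed); 1976-12-27 (Mon); 1977-01-06 (Thu); 1977-04-15 (Fri).
All 4 holidays fall on weekdays, so subtract 4.
Business days: 208 − 4 = 204.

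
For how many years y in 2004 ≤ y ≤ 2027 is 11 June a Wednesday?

Day of week of June 11 in each year:
2004: Fri, 2005: Sat, 2006: Sun, 2007: Mon, 2008: Wed ✓, 2009: Thu, 2010: Fri, 2011: Sat, 2012: Mon, 2013: Tue, 2014: Wed ✓, 2015: Thu, 2016: Sat, 2017: Sun, 2018: Mon, 2019: Tue, 2020: Thu, 2021: Fri, 2022: Sat, 2023: Sun, 2024: Tue, 2025: Wed ✓, 2026: Thu, 2027: Fri
Wednesdays: 2008, 2014, 2025.

3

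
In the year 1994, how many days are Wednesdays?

52

1 January 1994 is a Saturday.
The range spans 365 days (inclusive of both endpoints).
365 = 7 × 52 + 1, so there are 52 full weeks plus 1 extra day.
Each full week contributes one Wednesday: 52 so far.
The 1 extra day is Saturday — none qualify.
Total: 52 + 0 = 52.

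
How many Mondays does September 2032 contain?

1 September 2032 is a Wednesday.
The range spans 30 days (inclusive of both endpoints).
30 = 7 × 4 + 2, so there are 4 full weeks plus 2 extra days.
Each full week contributes one Monday: 4 so far.
The 2 extra days are Wednesday, Thursday — none qualify.
Total: 4 + 0 = 4.

4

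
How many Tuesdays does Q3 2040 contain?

13

July 1, 2040 is a Sunday.
The range spans 92 days (inclusive of both endpoints).
92 = 7 × 13 + 1, so there are 13 full weeks plus 1 extra day.
Each full week contributes one Tuesday: 13 so far.
The 1 extra day is Sun — none qualify.
Total: 13 + 0 = 13.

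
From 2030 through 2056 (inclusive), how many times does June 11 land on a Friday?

4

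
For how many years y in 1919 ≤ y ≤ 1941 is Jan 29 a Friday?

3

Day of week of January 29 in each year:
1919: Wed, 1920: Thu, 1921: Sat, 1922: Sun, 1923: Mon, 1924: Tue, 1925: Thu, 1926: Fri ✓, 1927: Sat, 1928: Sun, 1929: Tue, 1930: Wed, 1931: Thu, 1932: Fri ✓, 1933: Sun, 1934: Mon, 1935: Tue, 1936: Wed, 1937: Fri ✓, 1938: Sat, 1939: Sun, 1940: Mon, 1941: Wed
Fridays: 1926, 1932, 1937.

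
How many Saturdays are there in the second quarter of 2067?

Apr 1, 2067 is a Friday.
That's 91 days from start to end, counting both.
91 = 7 × 13, so the span is exactly 13 full weeks.
Each full week contributes one Saturday: 13 so far.

13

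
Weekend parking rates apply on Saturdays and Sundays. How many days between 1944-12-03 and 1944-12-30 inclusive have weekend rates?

8

1944-12-03 is a Sunday.
That's 28 days from start to end, counting both.
28 = 7 × 4, so the span is exactly 4 full weeks.
Each full week contributes 2 weekend days (Sat, Sun): 4 × 2 = 8.
Total: 8.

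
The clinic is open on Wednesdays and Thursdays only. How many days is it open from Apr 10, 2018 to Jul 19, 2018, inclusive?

30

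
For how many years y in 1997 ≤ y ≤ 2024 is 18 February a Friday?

4

Day of week of February 18 in each year:
1997: Tue, 1998: Wed, 1999: Thu, 2000: Fri ✓, 2001: Sun, 2002: Mon, 2003: Tue, 2004: Wed, 2005: Fri ✓, 2006: Sat, 2007: Sun, 2008: Mon, 2009: Wed, 2010: Thu, 2011: Fri ✓, 2012: Sat, 2013: Mon, 2014: Tue, 2015: Wed, 2016: Thu, 2017: Sat, 2018: Sun, 2019: Mon, 2020: Tue, 2021: Thu, 2022: Fri ✓, 2023: Sat, 2024: Sun
Fridays: 2000, 2005, 2011, 2022.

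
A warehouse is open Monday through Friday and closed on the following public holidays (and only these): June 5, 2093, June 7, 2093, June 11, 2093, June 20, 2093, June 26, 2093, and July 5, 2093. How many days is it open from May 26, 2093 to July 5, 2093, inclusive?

26 working days

May 26, 2093 is a Tuesday.
That's 41 days from start to end, counting both.
41 = 7 × 5 + 6, so there are 5 full weeks plus 6 extra days.
Each full week contributes 5 weekdays (Mon–Fri): 5 × 5 = 25.
The 6 extra days are Tuesday, Wednesday, Thursday, Friday, Saturday, Sunday — 4 of them qualify.
Total: 25 + 4 = 29.
Holidays: June 5, 2093 (Fri); June 7, 2093 (Sun); June 11, 2093 (Thu); June 20, 2093 (Sat); June 26, 2093 (Fri); July 5, 2093 (Sun).
3 of the 6 holidays fall on weekdays; the rest are weekends and were already excluded.
Business days: 29 − 3 = 26.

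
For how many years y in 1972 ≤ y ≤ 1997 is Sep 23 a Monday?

4

Day of week of September 23 in each year:
1972: Sat, 1973: Sun, 1974: Mon ✓, 1975: Tue, 1976: Thu, 1977: Fri, 1978: Sat, 1979: Sun, 1980: Tue, 1981: Wed, 1982: Thu, 1983: Fri, 1984: Sun, 1985: Mon ✓, 1986: Tue, 1987: Wed, 1988: Fri, 1989: Sat, 1990: Sun, 1991: Mon ✓, 1992: Wed, 1993: Thu, 1994: Fri, 1995: Sat, 1996: Mon ✓, 1997: Tue
Mondays: 1974, 1985, 1991, 1996.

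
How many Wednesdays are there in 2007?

January 1, 2007 is a Monday.
The range spans 365 days (inclusive of both endpoints).
365 = 7 × 52 + 1, so there are 52 full weeks plus 1 extra day.
Each full week contributes one Wednesday: 52 so far.
The 1 extra day is Monday — none qualify.
Total: 52 + 0 = 52.

52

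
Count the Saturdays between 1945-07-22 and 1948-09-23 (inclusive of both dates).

165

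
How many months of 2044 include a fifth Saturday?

A month has five Saturdays exactly when Saturday falls within its first (length − 28) days.
Jan: 31 days, starts Fri → 5 of Fri, Sat, Sun ✓
Feb: 29 days, starts Mon → 5 of Mon
Mar: 31 days, starts Tue → 5 of Tue, Wed, Thu
Apr: 30 days, starts Fri → 5 of Fri, Sat ✓
May: 31 days, starts Sun → 5 of Sun, Mon, Tue
Jun: 30 days, starts Wed → 5 of Wed, Thu
Jul: 31 days, starts Fri → 5 of Fri, Sat, Sun ✓
Aug: 31 days, starts Mon → 5 of Mon, Tue, Wed
Sep: 30 days, starts Thu → 5 of Thu, Fri
Oct: 31 days, starts Sat → 5 of Sat, Sun, Mon ✓
Nov: 30 days, starts Tue → 5 of Tue, Wed
Dec: 31 days, starts Thu → 5 of Thu, Fri, Sat ✓
Months with five Saturdays: Jan, Apr, Jul, Oct, Dec.

5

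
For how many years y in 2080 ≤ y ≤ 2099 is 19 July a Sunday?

Day of week of July 19 in each year:
2080: Fri, 2081: Sat, 2082: Sun ✓, 2083: Mon, 2084: Wed, 2085: Thu, 2086: Fri, 2087: Sat, 2088: Mon, 2089: Tue, 2090: Wed, 2091: Thu, 2092: Sat, 2093: Sun ✓, 2094: Mon, 2095: Tue, 2096: Thu, 2097: Fri, 2098: Sat, 2099: Sun ✓
Sundays: 2082, 2093, 2099.

3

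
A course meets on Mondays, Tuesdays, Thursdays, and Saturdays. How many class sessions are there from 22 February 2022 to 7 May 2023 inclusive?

22 February 2022 is a Tuesday.
The range spans 440 days (inclusive of both endpoints).
440 = 7 × 62 + 6, so there are 62 full weeks plus 6 extra days.
Each full week contributes 4 days from the set (Mon, Tue, Thu, Sat): 62 × 4 = 248.
The 6 extra days are Tue, Wed, Thu, Fri, Sat, Sun — 3 of them qualify.
Total: 248 + 3 = 251.

251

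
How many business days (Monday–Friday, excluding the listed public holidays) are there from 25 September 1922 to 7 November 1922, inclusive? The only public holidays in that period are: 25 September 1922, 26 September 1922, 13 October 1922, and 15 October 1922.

29 business days

25 September 1922 is a Monday.
From 25 September 1922 to 7 November 1922 is 44 days inclusive.
44 = 7 × 6 + 2, so there are 6 full weeks plus 2 extra days.
Each full week contributes 5 weekdays (Mon–Fri): 6 × 5 = 30.
The 2 extra days are Monday, Tuesday — 2 of them qualify.
Total: 30 + 2 = 32.
Holidays: 25 September 1922 (Mon); 26 September 1922 (Tue); 13 October 1922 (Fri); 15 October 1922 (Sun).
3 of the 4 holidays fall on weekdays; the rest are weekends and were already excluded.
Business days: 32 − 3 = 29.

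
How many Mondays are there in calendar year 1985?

January 1, 1985 is a Tuesday.
The range spans 365 days (inclusive of both endpoints).
365 = 7 × 52 + 1, so there are 52 full weeks plus 1 extra day.
Each full week contributes one Monday: 52 so far.
The 1 extra day is Tuesday — none qualify.
Total: 52 + 0 = 52.

52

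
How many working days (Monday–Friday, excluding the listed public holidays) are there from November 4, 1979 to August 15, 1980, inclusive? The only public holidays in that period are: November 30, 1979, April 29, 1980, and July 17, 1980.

November 4, 1979 is a Sunday.
From November 4, 1979 to August 15, 1980 is 286 days inclusive.
286 = 7 × 40 + 6, so there are 40 full weeks plus 6 extra days.
Each full week contributes 5 weekdays (Mon–Fri): 40 × 5 = 200.
The 6 extra days are Sunday, Monday, Tuesday, Wednesday, Thursday, Friday — 5 of them qualify.
Total: 200 + 5 = 205.
Holidays: November 30, 1979 (Fri); April 29, 1980 (Tue); July 17, 1980 (Thu).
All 3 holidays fall on weekdays, so subtract 3.
Business days: 205 − 3 = 202.

202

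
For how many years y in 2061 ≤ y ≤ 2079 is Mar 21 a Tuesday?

Day of week of March 21 in each year:
2061: Mon, 2062: Tue ✓, 2063: Wed, 2064: Fri, 2065: Sat, 2066: Sun, 2067: Mon, 2068: Wed, 2069: Thu, 2070: Fri, 2071: Sat, 2072: Mon, 2073: Tue ✓, 2074: Wed, 2075: Thu, 2076: Sat, 2077: Sun, 2078: Mon, 2079: Tue ✓
Tuesdays: 2062, 2073, 2079.

3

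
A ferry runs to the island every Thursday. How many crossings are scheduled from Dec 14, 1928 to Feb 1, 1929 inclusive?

Dec 14, 1928 is a Friday.
From Dec 14, 1928 to Feb 1, 1929 is 50 days inclusive.
50 = 7 × 7 + 1, so there are 7 full weeks plus 1 extra day.
Each full week contributes one Thursday: 7 so far.
The 1 extra day is Friday — none qualify.
Total: 7 + 0 = 7.

7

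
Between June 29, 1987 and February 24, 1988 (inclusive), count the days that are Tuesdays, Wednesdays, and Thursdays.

June 29, 1987 is a Monday.
That's 241 days from start to end, counting both.
241 = 7 × 34 + 3, so there are 34 full weeks plus 3 extra days.
Each full week contributes 3 days from the set (Tue, Wed, Thu): 34 × 3 = 102.
The 3 extra days are Monday, Tuesday, Wednesday — 2 of them qualify.
Total: 102 + 2 = 104.

104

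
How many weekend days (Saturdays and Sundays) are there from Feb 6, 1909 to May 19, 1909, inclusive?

30

Feb 6, 1909 is a Saturday.
That's 103 days from start to end, counting both.
103 = 7 × 14 + 5, so there are 14 full weeks plus 5 extra days.
Each full week contributes 2 weekend days (Sat, Sun): 14 × 2 = 28.
The 5 extra days are Sat, Sun, Mon, Tue, Wed — 2 of them qualify.
Total: 28 + 2 = 30.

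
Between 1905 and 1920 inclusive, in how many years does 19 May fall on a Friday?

3

Day of week of May 19 in each year:
1905: Fri ✓, 1906: Sat, 1907: Sun, 1908: Tue, 1909: Wed, 1910: Thu, 1911: Fri ✓, 1912: Sun, 1913: Mon, 1914: Tue, 1915: Wed, 1916: Fri ✓, 1917: Sat, 1918: Sun, 1919: Mon, 1920: Wed
Fridays: 1905, 1911, 1916.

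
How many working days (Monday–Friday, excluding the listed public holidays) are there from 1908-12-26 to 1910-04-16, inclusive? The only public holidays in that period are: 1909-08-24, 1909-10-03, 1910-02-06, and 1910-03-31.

338 working days

1908-12-26 is a Saturday.
From 1908-12-26 to 1910-04-16 is 477 days inclusive.
477 = 7 × 68 + 1, so there are 68 full weeks plus 1 extra day.
Each full week contributes 5 weekdays (Mon–Fri): 68 × 5 = 340.
The 1 extra day is Sat — none qualify.
Total: 340 + 0 = 340.
Holidays: 1909-08-24 (Tue); 1909-10-03 (Sun); 1910-02-06 (Sun); 1910-03-31 (Thu).
2 of the 4 holidays fall on weekdays; the rest are weekends and were already excluded.
Business days: 340 − 2 = 338.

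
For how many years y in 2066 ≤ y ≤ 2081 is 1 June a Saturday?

3

Day of week of June 1 in each year:
2066: Tue, 2067: Wed, 2068: Fri, 2069: Sat ✓, 2070: Sun, 2071: Mon, 2072: Wed, 2073: Thu, 2074: Fri, 2075: Sat ✓, 2076: Mon, 2077: Tue, 2078: Wed, 2079: Thu, 2080: Sat ✓, 2081: Sun
Saturdays: 2069, 2075, 2080.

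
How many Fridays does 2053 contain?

52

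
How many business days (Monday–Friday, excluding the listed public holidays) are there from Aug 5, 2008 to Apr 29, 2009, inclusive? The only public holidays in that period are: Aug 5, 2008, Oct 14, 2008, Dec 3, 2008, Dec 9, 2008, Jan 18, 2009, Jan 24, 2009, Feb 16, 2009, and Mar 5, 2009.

186

Aug 5, 2008 is a Tuesday.
From Aug 5, 2008 to Apr 29, 2009 is 268 days inclusive.
268 = 7 × 38 + 2, so there are 38 full weeks plus 2 extra days.
Each full week contributes 5 weekdays (Mon–Fri): 38 × 5 = 190.
The 2 extra days are Tue, Wed — 2 of them qualify.
Total: 190 + 2 = 192.
Holidays: Aug 5, 2008 (Tue); Oct 14, 2008 (Tue); Dec 3, 2008 (Wed); Dec 9, 2008 (Tue); Jan 18, 2009 (Sun); Jan 24, 2009 (Sat); Feb 16, 2009 (Mon); Mar 5, 2009 (Thu).
6 of the 8 holidays fall on weekdays; the rest are weekends and were already excluded.
Business days: 192 − 6 = 186.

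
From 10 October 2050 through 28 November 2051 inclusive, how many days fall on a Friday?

59 Fridays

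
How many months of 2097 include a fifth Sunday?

4

A month has five Sundays exactly when Sunday falls within its first (length − 28) days.
Jan: 31 days, starts Tue → 5 of Tue, Wed, Thu
Feb: 28 days, starts Fri → 5 of (none)
Mar: 31 days, starts Fri → 5 of Fri, Sat, Sun ✓
Apr: 30 days, starts Mon → 5 of Mon, Tue
May: 31 days, starts Wed → 5 of Wed, Thu, Fri
Jun: 30 days, starts Sat → 5 of Sat, Sun ✓
Jul: 31 days, starts Mon → 5 of Mon, Tue, Wed
Aug: 31 days, starts Thu → 5 of Thu, Fri, Sat
Sep: 30 days, starts Sun → 5 of Sun, Mon ✓
Oct: 31 days, starts Tue → 5 of Tue, Wed, Thu
Nov: 30 days, starts Fri → 5 of Fri, Sat
Dec: 31 days, starts Sun → 5 of Sun, Mon, Tue ✓
Months with five Sundays: Mar, Jun, Sep, Dec.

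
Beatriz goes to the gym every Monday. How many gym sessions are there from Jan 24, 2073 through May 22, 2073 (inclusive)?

Jan 24, 2073 is a Tuesday.
From Jan 24, 2073 to May 22, 2073 is 119 days inclusive.
119 = 7 × 17, so the span is exactly 17 full weeks.
Each full week contributes one Monday: 17 so far.
Total: 17.

17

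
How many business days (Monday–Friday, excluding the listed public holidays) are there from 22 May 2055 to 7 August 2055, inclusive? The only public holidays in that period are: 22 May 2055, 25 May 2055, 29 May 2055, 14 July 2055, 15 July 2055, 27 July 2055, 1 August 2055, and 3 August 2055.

50 business days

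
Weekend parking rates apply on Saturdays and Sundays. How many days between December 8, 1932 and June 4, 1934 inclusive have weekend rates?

156

December 8, 1932 is a Thursday.
From December 8, 1932 to June 4, 1934 is 544 days inclusive.
544 = 7 × 77 + 5, so there are 77 full weeks plus 5 extra days.
Each full week contributes 2 weekend days (Sat, Sun): 77 × 2 = 154.
The 5 extra days are Thursday, Friday, Saturday, Sunday, Monday — 2 of them qualify.
Total: 154 + 2 = 156.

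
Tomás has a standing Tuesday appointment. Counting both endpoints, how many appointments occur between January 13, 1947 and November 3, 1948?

January 13, 1947 is a Monday.
That's 661 days from start to end, counting both.
661 = 7 × 94 + 3, so there are 94 full weeks plus 3 extra days.
Each full week contributes one Tuesday: 94 so far.
The 3 extra days are Monday, Tuesday, Wednesday — 1 of them qualifies.
Total: 94 + 1 = 95.

95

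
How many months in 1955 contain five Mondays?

A month has five Mondays exactly when Monday falls within its first (length − 28) days.
Jan: 31 days, starts Sat → 5 of Sat, Sun, Mon ✓
Feb: 28 days, starts Tue → 5 of (none)
Mar: 31 days, starts Tue → 5 of Tue, Wed, Thu
Apr: 30 days, starts Fri → 5 of Fri, Sat
May: 31 days, starts Sun → 5 of Sun, Mon, Tue ✓
Jun: 30 days, starts Wed → 5 of Wed, Thu
Jul: 31 days, starts Fri → 5 of Fri, Sat, Sun
Aug: 31 days, starts Mon → 5 of Mon, Tue, Wed ✓
Sep: 30 days, starts Thu → 5 of Thu, Fri
Oct: 31 days, starts Sat → 5 of Sat, Sun, Mon ✓
Nov: 30 days, starts Tue → 5 of Tue, Wed
Dec: 31 days, starts Thu → 5 of Thu, Fri, Sat
Months with five Mondays: Jan, May, Aug, Oct.

4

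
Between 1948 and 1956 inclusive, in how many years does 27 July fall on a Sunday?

Day of week of July 27 in each year:
1948: Tue, 1949: Wed, 1950: Thu, 1951: Fri, 1952: Sun ✓, 1953: Mon, 1954: Tue, 1955: Wed, 1956: Fri
Sundays: 1952.

1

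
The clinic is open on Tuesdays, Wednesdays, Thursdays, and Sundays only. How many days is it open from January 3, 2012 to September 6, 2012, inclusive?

January 3, 2012 is a Tuesday.
The range spans 248 days (inclusive of both endpoints).
248 = 7 × 35 + 3, so there are 35 full weeks plus 3 extra days.
Each full week contributes 4 days from the set (Tue, Wed, Thu, Sun): 35 × 4 = 140.
The 3 extra days are Tuesday, Wednesday, Thursday — 3 of them qualify.
Total: 140 + 3 = 143.

143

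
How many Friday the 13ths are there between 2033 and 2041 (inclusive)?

16

Friday-the-13ths by year:
2033: May
2034: Jan, Oct
2035: Apr, Jul
2036: Jun
2037: Feb, Mar, Nov
2038: Aug
2039: May
2040: Jan, Apr, Jul
2041: Sep, Dec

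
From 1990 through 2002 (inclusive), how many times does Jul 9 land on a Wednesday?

Day of week of July 9 in each year:
1990: Mon, 1991: Tue, 1992: Thu, 1993: Fri, 1994: Sat, 1995: Sun, 1996: Tue, 1997: Wed ✓, 1998: Thu, 1999: Fri, 2000: Sun, 2001: Mon, 2002: Tue
Wednesdays: 1997.

1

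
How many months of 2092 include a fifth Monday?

A month has five Mondays exactly when Monday falls within its first (length − 28) days.
Jan: 31 days, starts Tue → 5 of Tue, Wed, Thu
Feb: 29 days, starts Fri → 5 of Fri
Mar: 31 days, starts Sat → 5 of Sat, Sun, Mon ✓
Apr: 30 days, starts Tue → 5 of Tue, Wed
May: 31 days, starts Thu → 5 of Thu, Fri, Sat
Jun: 30 days, starts Sun → 5 of Sun, Mon ✓
Jul: 31 days, starts Tue → 5 of Tue, Wed, Thu
Aug: 31 days, starts Fri → 5 of Fri, Sat, Sun
Sep: 30 days, starts Mon → 5 of Mon, Tue ✓
Oct: 31 days, starts Wed → 5 of Wed, Thu, Fri
Nov: 30 days, starts Sat → 5 of Sat, Sun
Dec: 31 days, starts Mon → 5 of Mon, Tue, Wed ✓
Months with five Mondays: Mar, Jun, Sep, Dec.

4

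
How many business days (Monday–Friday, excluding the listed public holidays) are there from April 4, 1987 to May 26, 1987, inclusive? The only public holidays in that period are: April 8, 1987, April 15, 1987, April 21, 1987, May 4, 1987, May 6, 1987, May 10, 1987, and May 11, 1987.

April 4, 1987 is a Saturday.
That's 53 days from start to end, counting both.
53 = 7 × 7 + 4, so there are 7 full weeks plus 4 extra days.
Each full week contributes 5 weekdays (Mon–Fri): 7 × 5 = 35.
The 4 extra days are Sat, Sun, Mon, Tue — 2 of them qualify.
Total: 35 + 2 = 37.
Holidays: April 8, 1987 (Wed); April 15, 1987 (Wed); April 21, 1987 (Tue); May 4, 1987 (Mon); May 6, 1987 (Wed); May 10, 1987 (Sun); May 11, 1987 (Mon).
6 of the 7 holidays fall on weekdays; the rest are weekends and were already excluded.
Business days: 37 − 6 = 31.

31 business days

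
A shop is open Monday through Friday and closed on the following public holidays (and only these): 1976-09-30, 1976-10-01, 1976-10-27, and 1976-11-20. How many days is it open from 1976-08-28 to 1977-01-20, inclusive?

101

1976-08-28 is a Saturday.
That's 146 days from start to end, counting both.
146 = 7 × 20 + 6, so there are 20 full weeks plus 6 extra days.
Each full week contributes 5 weekdays (Mon–Fri): 20 × 5 = 100.
The 6 extra days are Sat, Sun, Mon, Tue, Wed, Thu — 4 of them qualify.
Total: 100 + 4 = 104.
Holidays: 1976-09-30 (Thu); 1976-10-01 (Fri); 1976-10-27 (Wed); 1976-11-20 (Sat).
3 of the 4 holidays fall on weekdays; the rest are weekends and were already excluded.
Business days: 104 − 3 = 101.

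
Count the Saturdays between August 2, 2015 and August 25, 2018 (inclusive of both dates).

August 2, 2015 is a Sunday.
From August 2, 2015 to August 25, 2018 is 1120 days inclusive.
1120 = 7 × 160, so the span is exactly 160 full weeks.
Each full week contributes one Saturday: 160 so far.

160 Saturdays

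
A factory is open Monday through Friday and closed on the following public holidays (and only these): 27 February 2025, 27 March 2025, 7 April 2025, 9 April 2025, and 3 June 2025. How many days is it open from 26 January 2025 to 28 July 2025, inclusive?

26 January 2025 is a Sunday.
From 26 January 2025 to 28 July 2025 is 184 days inclusive.
184 = 7 × 26 + 2, so there are 26 full weeks plus 2 extra days.
Each full week contributes 5 weekdays (Mon–Fri): 26 × 5 = 130.
The 2 extra days are Sun, Mon — 1 of them qualifies.
Total: 130 + 1 = 131.
Holidays: 27 February 2025 (Thu); 27 March 2025 (Thu); 7 April 2025 (Mon); 9 April 2025 (Wed); 3 June 2025 (Tue).
All 5 holidays fall on weekdays, so subtract 5.
Business days: 131 − 5 = 126.

126 business days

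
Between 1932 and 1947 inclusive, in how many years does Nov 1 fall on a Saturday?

Day of week of November 1 in each year:
1932: Tue, 1933: Wed, 1934: Thu, 1935: Fri, 1936: Sun, 1937: Mon, 1938: Tue, 1939: Wed, 1940: Fri, 1941: Sat ✓, 1942: Sun, 1943: Mon, 1944: Wed, 1945: Thu, 1946: Fri, 1947: Sat ✓
Saturdays: 1941, 1947.

2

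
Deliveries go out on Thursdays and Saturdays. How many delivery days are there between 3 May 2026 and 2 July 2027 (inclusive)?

3 May 2026 is a Sunday.
That's 426 days from start to end, counting both.
426 = 7 × 60 + 6, so there are 60 full weeks plus 6 extra days.
Each full week contributes 2 days from the set (Thu, Sat): 60 × 2 = 120.
The 6 extra days are Sun, Mon, Tue, Wed, Thu, Fri — 1 of them qualifies.
Total: 120 + 1 = 121.

121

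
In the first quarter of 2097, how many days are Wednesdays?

13

1 January 2097 is a Tuesday.
From 1 January 2097 to 31 March 2097 is 90 days inclusive.
90 = 7 × 12 + 6, so there are 12 full weeks plus 6 extra days.
Each full week contributes one Wednesday: 12 so far.
The 6 extra days are Tuesday, Wednesday, Thursday, Friday, Saturday, Sunday — 1 of them qualifies.
Total: 12 + 1 = 13.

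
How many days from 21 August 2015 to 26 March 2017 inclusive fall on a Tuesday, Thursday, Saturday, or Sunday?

334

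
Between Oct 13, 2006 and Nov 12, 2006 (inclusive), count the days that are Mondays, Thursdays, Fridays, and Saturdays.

Oct 13, 2006 is a Friday.
The range spans 31 days (inclusive of both endpoints).
31 = 7 × 4 + 3, so there are 4 full weeks plus 3 extra days.
Each full week contributes 4 days from the set (Mon, Thu, Fri, Sat): 4 × 4 = 16.
The 3 extra days are Friday, Saturday, Sunday — 2 of them qualify.
Total: 16 + 2 = 18.

18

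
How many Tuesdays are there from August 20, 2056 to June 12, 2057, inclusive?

43

August 20, 2056 is a Sunday.
That's 297 days from start to end, counting both.
297 = 7 × 42 + 3, so there are 42 full weeks plus 3 extra days.
Each full week contributes one Tuesday: 42 so far.
The 3 extra days are Sunday, Monday, Tuesday — 1 of them qualifies.
Total: 42 + 1 = 43.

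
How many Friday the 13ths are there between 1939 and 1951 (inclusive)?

22

Friday-the-13ths by year:
1939: Jan, Oct
1940: Sep, Dec
1941: Jun
1942: Feb, Mar, Nov
1943: Aug
1944: Oct
1945: Apr, Jul
1946: Sep, Dec
1947: Jun
1948: Feb, Aug
1949: May
1950: Jan, Oct
1951: Apr, Jul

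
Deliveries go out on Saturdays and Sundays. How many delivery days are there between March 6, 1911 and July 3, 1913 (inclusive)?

242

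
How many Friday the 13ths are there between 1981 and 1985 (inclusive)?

Friday-the-13ths by year:
1981: Feb, Mar, Nov
1982: Aug
1983: May
1984: Jan, Apr, Jul
1985: Sep, Dec

10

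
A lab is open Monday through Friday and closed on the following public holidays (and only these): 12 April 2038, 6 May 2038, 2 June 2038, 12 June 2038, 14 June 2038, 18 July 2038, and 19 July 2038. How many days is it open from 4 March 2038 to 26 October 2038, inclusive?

164 working days

4 March 2038 is a Thursday.
The range spans 237 days (inclusive of both endpoints).
237 = 7 × 33 + 6, so there are 33 full weeks plus 6 extra days.
Each full week contributes 5 weekdays (Mon–Fri): 33 × 5 = 165.
The 6 extra days are Thursday, Friday, Saturday, Sunday, Monday, Tuesday — 4 of them qualify.
Total: 165 + 4 = 169.
Holidays: 12 April 2038 (Mon); 6 May 2038 (Thu); 2 June 2038 (Wed); 12 June 2038 (Sat); 14 June 2038 (Mon); 18 July 2038 (Sun); 19 July 2038 (Mon).
5 of the 7 holidays fall on weekdays; the rest are weekends and were already excluded.
Business days: 169 − 5 = 164.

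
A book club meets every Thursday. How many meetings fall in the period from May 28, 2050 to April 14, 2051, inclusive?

46

May 28, 2050 is a Saturday.
The range spans 322 days (inclusive of both endpoints).
322 = 7 × 46, so the span is exactly 46 full weeks.
Each full week contributes one Thursday: 46 so far.
Total: 46.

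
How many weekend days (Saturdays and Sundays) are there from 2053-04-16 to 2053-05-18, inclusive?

10

2053-04-16 is a Wednesday.
The range spans 33 days (inclusive of both endpoints).
33 = 7 × 4 + 5, so there are 4 full weeks plus 5 extra days.
Each full week contributes 2 weekend days (Sat, Sun): 4 × 2 = 8.
The 5 extra days are Wednesday, Thursday, Friday, Saturday, Sunday — 2 of them qualify.
Total: 8 + 2 = 10.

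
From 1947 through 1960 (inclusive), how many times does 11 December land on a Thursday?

Day of week of December 11 in each year:
1947: Thu ✓, 1948: Sat, 1949: Sun, 1950: Mon, 1951: Tue, 1952: Thu ✓, 1953: Fri, 1954: Sat, 1955: Sun, 1956: Tue, 1957: Wed, 1958: Thu ✓, 1959: Fri, 1960: Sun
Thursdays: 1947, 1952, 1958.

3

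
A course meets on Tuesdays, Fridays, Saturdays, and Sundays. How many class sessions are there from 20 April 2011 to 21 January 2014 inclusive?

576

20 April 2011 is a Wednesday.
From 20 April 2011 to 21 January 2014 is 1008 days inclusive.
1008 = 7 × 144, so the span is exactly 144 full weeks.
Each full week contributes 4 days from the set (Tue, Fri, Sat, Sun): 144 × 4 = 576.
Total: 576.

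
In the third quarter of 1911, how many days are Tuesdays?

13

1911-07-01 is a Saturday.
That's 92 days from start to end, counting both.
92 = 7 × 13 + 1, so there are 13 full weeks plus 1 extra day.
Each full week contributes one Tuesday: 13 so far.
The 1 extra day is Sat — none qualify.
Total: 13 + 0 = 13.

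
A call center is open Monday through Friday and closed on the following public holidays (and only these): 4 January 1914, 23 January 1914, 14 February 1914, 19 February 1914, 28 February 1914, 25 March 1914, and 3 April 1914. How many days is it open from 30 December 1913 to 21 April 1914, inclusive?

77 working days

30 December 1913 is a Tuesday.
That's 113 days from start to end, counting both.
113 = 7 × 16 + 1, so there are 16 full weeks plus 1 extra day.
Each full week contributes 5 weekdays (Mon–Fri): 16 × 5 = 80.
The 1 extra day is Tuesday — 1 of them qualifies.
Total: 80 + 1 = 81.
Holidays: 4 January 1914 (Sun); 23 January 1914 (Fri); 14 February 1914 (Sat); 19 February 1914 (Thu); 28 February 1914 (Sat); 25 March 1914 (Wed); 3 April 1914 (Fri).
4 of the 7 holidays fall on weekdays; the rest are weekends and were already excluded.
Business days: 81 − 4 = 77.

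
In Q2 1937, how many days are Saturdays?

13

1 April 1937 is a Thursday.
That's 91 days from start to end, counting both.
91 = 7 × 13, so the span is exactly 13 full weeks.
Each full week contributes one Saturday: 13 so far.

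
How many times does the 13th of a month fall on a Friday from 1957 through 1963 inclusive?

13

Friday-the-13ths by year:
1957: Sep, Dec
1958: Jun
1959: Feb, Mar, Nov
1960: May
1961: Jan, Oct
1962: Apr, Jul
1963: Sep, Dec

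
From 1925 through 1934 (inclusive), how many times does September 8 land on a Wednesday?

1

Day of week of September 8 in each year:
1925: Tue, 1926: Wed ✓, 1927: Thu, 1928: Sat, 1929: Sun, 1930: Mon, 1931: Tue, 1932: Thu, 1933: Fri, 1934: Sat
Wednesdays: 1926.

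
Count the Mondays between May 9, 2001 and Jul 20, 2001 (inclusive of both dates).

May 9, 2001 is a Wednesday.
That's 73 days from start to end, counting both.
73 = 7 × 10 + 3, so there are 10 full weeks plus 3 extra days.
Each full week contributes one Monday: 10 so far.
The 3 extra days are Wednesday, Thursday, Friday — none qualify.
Total: 10 + 0 = 10.

10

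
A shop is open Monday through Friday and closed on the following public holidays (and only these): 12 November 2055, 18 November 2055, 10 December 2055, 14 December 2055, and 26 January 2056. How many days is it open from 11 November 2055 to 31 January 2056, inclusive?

11 November 2055 is a Thursday.
From 11 November 2055 to 31 January 2056 is 82 days inclusive.
82 = 7 × 11 + 5, so there are 11 full weeks plus 5 extra days.
Each full week contributes 5 weekdays (Mon–Fri): 11 × 5 = 55.
The 5 extra days are Thu, Fri, Sat, Sun, Mon — 3 of them qualify.
Total: 55 + 3 = 58.
Holidays: 12 November 2055 (Fri); 18 November 2055 (Thu); 10 December 2055 (Fri); 14 December 2055 (Tue); 26 January 2056 (Wed).
All 5 holidays fall on weekdays, so subtract 5.
Business days: 58 − 5 = 53.

53 working days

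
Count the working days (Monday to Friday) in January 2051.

22

1 January 2051 is a Sunday.
From 1 January 2051 to 31 January 2051 is 31 days inclusive.
31 = 7 × 4 + 3, so there are 4 full weeks plus 3 extra days.
Each full week contributes 5 weekdays (Mon–Fri): 4 × 5 = 20.
The 3 extra days are Sun, Mon, Tue — 2 of them qualify.
Total: 20 + 2 = 22.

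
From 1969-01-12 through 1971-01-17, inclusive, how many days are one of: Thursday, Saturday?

1969-01-12 is a Sunday.
That's 736 days from start to end, counting both.
736 = 7 × 105 + 1, so there are 105 full weeks plus 1 extra day.
Each full week contributes 2 days from the set (Thu, Sat): 105 × 2 = 210.
The 1 extra day is Sun — none qualify.
Total: 210 + 0 = 210.

210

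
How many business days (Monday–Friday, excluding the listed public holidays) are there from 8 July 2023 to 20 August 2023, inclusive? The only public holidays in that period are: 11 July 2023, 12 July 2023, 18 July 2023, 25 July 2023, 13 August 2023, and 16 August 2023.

25 business days

8 July 2023 is a Saturday.
That's 44 days from start to end, counting both.
44 = 7 × 6 + 2, so there are 6 full weeks plus 2 extra days.
Each full week contributes 5 weekdays (Mon–Fri): 6 × 5 = 30.
The 2 extra days are Saturday, Sunday — none qualify.
Total: 30 + 0 = 30.
Holidays: 11 July 2023 (Tue); 12 July 2023 (Wed); 18 July 2023 (Tue); 25 July 2023 (Tue); 13 August 2023 (Sun); 16 August 2023 (Wed).
5 of the 6 holidays fall on weekdays; the rest are weekends and were already excluded.
Business days: 30 − 5 = 25.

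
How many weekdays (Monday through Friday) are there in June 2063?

Jun 1, 2063 is a Friday.
The range spans 30 days (inclusive of both endpoints).
30 = 7 × 4 + 2, so there are 4 full weeks plus 2 extra days.
Each full week contributes 5 weekdays (Mon–Fri): 4 × 5 = 20.
The 2 extra days are Friday, Saturday — 1 of them qualifies.
Total: 20 + 1 = 21.

21 weekdays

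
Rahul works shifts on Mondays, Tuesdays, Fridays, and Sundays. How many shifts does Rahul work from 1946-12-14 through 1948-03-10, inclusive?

1946-12-14 is a Saturday.
That's 453 days from start to end, counting both.
453 = 7 × 64 + 5, so there are 64 full weeks plus 5 extra days.
Each full week contributes 4 days from the set (Mon, Tue, Fri, Sun): 64 × 4 = 256.
The 5 extra days are Sat, Sun, Mon, Tue, Wed — 3 of them qualify.
Total: 256 + 3 = 259.

259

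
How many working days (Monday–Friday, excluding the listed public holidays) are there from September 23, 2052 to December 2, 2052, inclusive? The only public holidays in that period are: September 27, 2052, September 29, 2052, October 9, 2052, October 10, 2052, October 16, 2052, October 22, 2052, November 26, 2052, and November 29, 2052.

44

September 23, 2052 is a Monday.
The range spans 71 days (inclusive of both endpoints).
71 = 7 × 10 + 1, so there are 10 full weeks plus 1 extra day.
Each full week contributes 5 weekdays (Mon–Fri): 10 × 5 = 50.
The 1 extra day is Monday — 1 of them qualifies.
Total: 50 + 1 = 51.
Holidays: September 27, 2052 (Fri); September 29, 2052 (Sun); October 9, 2052 (Wed); October 10, 2052 (Thu); October 16, 2052 (Wed); October 22, 2052 (Tue); November 26, 2052 (Tue); November 29, 2052 (Fri).
7 of the 8 holidays fall on weekdays; the rest are weekends and were already excluded.
Business days: 51 − 7 = 44.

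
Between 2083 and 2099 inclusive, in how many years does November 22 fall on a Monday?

3

Day of week of November 22 in each year:
2083: Mon ✓, 2084: Wed, 2085: Thu, 2086: Fri, 2087: Sat, 2088: Mon ✓, 2089: Tue, 2090: Wed, 2091: Thu, 2092: Sat, 2093: Sun, 2094: Mon ✓, 2095: Tue, 2096: Thu, 2097: Fri, 2098: Sat, 2099: Sun
Mondays: 2083, 2088, 2094.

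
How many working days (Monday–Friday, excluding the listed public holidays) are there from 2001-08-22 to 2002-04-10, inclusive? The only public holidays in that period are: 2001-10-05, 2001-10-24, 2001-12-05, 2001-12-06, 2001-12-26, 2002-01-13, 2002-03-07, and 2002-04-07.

160 working days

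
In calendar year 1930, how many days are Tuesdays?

January 1, 1930 is a Wednesday.
The range spans 365 days (inclusive of both endpoints).
365 = 7 × 52 + 1, so there are 52 full weeks plus 1 extra day.
Each full week contributes one Tuesday: 52 so far.
The 1 extra day is Wednesday — none qualify.
Total: 52 + 0 = 52.

52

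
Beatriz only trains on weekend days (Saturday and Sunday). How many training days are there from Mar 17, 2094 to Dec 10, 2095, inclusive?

181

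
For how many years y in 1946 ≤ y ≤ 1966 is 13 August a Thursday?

3

Day of week of August 13 in each year:
1946: Tue, 1947: Wed, 1948: Fri, 1949: Sat, 1950: Sun, 1951: Mon, 1952: Wed, 1953: Thu ✓, 1954: Fri, 1955: Sat, 1956: Mon, 1957: Tue, 1958: Wed, 1959: Thu ✓, 1960: Sat, 1961: Sun, 1962: Mon, 1963: Tue, 1964: Thu ✓, 1965: Fri, 1966: Sat
Thursdays: 1953, 1959, 1964.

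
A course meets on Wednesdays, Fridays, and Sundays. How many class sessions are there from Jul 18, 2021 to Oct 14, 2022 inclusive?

Jul 18, 2021 is a Sunday.
From Jul 18, 2021 to Oct 14, 2022 is 454 days inclusive.
454 = 7 × 64 + 6, so there are 64 full weeks plus 6 extra days.
Each full week contributes 3 days from the set (Wed, Fri, Sun): 64 × 3 = 192.
The 6 extra days are Sunday, Monday, Tuesday, Wednesday, Thursday, Friday — 3 of them qualify.
Total: 192 + 3 = 195.

195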